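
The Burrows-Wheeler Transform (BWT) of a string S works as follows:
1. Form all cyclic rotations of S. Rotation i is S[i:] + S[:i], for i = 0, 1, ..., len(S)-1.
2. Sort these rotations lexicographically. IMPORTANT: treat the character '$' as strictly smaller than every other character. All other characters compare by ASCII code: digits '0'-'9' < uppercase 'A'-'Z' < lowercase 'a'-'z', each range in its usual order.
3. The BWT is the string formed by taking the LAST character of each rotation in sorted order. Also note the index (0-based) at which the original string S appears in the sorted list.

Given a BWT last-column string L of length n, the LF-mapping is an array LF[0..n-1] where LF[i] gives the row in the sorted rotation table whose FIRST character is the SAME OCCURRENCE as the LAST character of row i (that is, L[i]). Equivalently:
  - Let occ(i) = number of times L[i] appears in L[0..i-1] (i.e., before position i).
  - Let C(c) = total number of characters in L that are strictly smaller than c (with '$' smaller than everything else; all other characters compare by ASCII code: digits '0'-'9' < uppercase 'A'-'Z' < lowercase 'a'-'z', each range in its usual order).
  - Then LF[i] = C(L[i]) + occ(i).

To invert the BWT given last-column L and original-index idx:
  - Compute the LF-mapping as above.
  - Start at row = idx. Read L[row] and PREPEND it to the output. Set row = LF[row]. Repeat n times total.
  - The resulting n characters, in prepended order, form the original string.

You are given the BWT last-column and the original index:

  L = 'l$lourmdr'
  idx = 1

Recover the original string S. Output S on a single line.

LF mapping: 2 0 3 5 8 6 4 1 7
Walk LF starting at row 1, prepending L[row]:
  step 1: row=1, L[1]='$', prepend. Next row=LF[1]=0
  step 2: row=0, L[0]='l', prepend. Next row=LF[0]=2
  step 3: row=2, L[2]='l', prepend. Next row=LF[2]=3
  step 4: row=3, L[3]='o', prepend. Next row=LF[3]=5
  step 5: row=5, L[5]='r', prepend. Next row=LF[5]=6
  step 6: row=6, L[6]='m', prepend. Next row=LF[6]=4
  step 7: row=4, L[4]='u', prepend. Next row=LF[4]=8
  step 8: row=8, L[8]='r', prepend. Next row=LF[8]=7
  step 9: row=7, L[7]='d', prepend. Next row=LF[7]=1
Reversed output: drumroll$

Answer: drumroll$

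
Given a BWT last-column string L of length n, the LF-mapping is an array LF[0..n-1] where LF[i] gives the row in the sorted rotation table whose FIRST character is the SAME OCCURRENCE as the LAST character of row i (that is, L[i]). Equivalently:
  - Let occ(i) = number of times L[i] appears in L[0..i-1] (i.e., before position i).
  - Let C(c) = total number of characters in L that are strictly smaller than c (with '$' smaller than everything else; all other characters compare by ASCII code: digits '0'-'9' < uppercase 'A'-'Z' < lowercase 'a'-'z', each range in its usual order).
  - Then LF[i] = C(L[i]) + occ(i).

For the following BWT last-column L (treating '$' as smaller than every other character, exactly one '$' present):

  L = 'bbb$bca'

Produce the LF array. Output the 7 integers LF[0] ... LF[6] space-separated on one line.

Char counts: '$':1, 'a':1, 'b':4, 'c':1
C (first-col start): C('$')=0, C('a')=1, C('b')=2, C('c')=6
L[0]='b': occ=0, LF[0]=C('b')+0=2+0=2
L[1]='b': occ=1, LF[1]=C('b')+1=2+1=3
L[2]='b': occ=2, LF[2]=C('b')+2=2+2=4
L[3]='$': occ=0, LF[3]=C('$')+0=0+0=0
L[4]='b': occ=3, LF[4]=C('b')+3=2+3=5
L[5]='c': occ=0, LF[5]=C('c')+0=6+0=6
L[6]='a': occ=0, LF[6]=C('a')+0=1+0=1

Answer: 2 3 4 0 5 6 1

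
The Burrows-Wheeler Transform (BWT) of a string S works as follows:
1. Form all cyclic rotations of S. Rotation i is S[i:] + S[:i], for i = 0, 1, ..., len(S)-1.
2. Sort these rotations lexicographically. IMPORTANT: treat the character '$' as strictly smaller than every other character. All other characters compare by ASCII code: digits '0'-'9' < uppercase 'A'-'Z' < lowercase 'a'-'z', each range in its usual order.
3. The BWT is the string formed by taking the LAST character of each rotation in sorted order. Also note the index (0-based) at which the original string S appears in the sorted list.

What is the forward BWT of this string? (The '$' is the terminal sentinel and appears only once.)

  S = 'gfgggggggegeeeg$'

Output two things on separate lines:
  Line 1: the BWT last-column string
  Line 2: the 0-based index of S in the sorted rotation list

All 16 rotations (rotation i = S[i:]+S[:i]):
  rot[0] = gfgggggggegeeeg$
  rot[1] = fgggggggegeeeg$g
  rot[2] = gggggggegeeeg$gf
  rot[3] = ggggggegeeeg$gfg
  rot[4] = gggggegeeeg$gfgg
  rot[5] = ggggegeeeg$gfggg
  rot[6] = gggegeeeg$gfgggg
  rot[7] = ggegeeeg$gfggggg
  rot[8] = gegeeeg$gfgggggg
  rot[9] = egeeeg$gfggggggg
  rot[10] = geeeg$gfggggggge
  rot[11] = eeeg$gfgggggggeg
  rot[12] = eeg$gfgggggggege
  rot[13] = eg$gfgggggggegee
  rot[14] = g$gfgggggggegeee
  rot[15] = $gfgggggggegeeeg
Sorted (with $ < everything):
  sorted[0] = $gfgggggggegeeeg  (last char: 'g')
  sorted[1] = eeeg$gfgggggggeg  (last char: 'g')
  sorted[2] = eeg$gfgggggggege  (last char: 'e')
  sorted[3] = eg$gfgggggggegee  (last char: 'e')
  sorted[4] = egeeeg$gfggggggg  (last char: 'g')
  sorted[5] = fgggggggegeeeg$g  (last char: 'g')
  sorted[6] = g$gfgggggggegeee  (last char: 'e')
  sorted[7] = geeeg$gfggggggge  (last char: 'e')
  sorted[8] = gegeeeg$gfgggggg  (last char: 'g')
  sorted[9] = gfgggggggegeeeg$  (last char: '$')
  sorted[10] = ggegeeeg$gfggggg  (last char: 'g')
  sorted[11] = gggegeeeg$gfgggg  (last char: 'g')
  sorted[12] = ggggegeeeg$gfggg  (last char: 'g')
  sorted[13] = gggggegeeeg$gfgg  (last char: 'g')
  sorted[14] = ggggggegeeeg$gfg  (last char: 'g')
  sorted[15] = gggggggegeeeg$gf  (last char: 'f')
Last column: ggeeggeeg$gggggf
Original string S is at sorted index 9

Answer: ggeeggeeg$gggggf
9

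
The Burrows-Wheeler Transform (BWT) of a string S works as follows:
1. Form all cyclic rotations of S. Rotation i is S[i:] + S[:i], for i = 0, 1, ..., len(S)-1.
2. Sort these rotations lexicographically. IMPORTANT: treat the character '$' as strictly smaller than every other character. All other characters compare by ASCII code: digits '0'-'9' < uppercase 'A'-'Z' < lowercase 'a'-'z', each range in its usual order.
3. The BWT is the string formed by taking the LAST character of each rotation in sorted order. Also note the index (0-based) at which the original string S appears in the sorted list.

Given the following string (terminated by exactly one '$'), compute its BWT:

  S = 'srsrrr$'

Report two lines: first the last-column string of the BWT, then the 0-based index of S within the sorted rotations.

Answer: rrrssr$
6

Derivation:
All 7 rotations (rotation i = S[i:]+S[:i]):
  rot[0] = srsrrr$
  rot[1] = rsrrr$s
  rot[2] = srrr$sr
  rot[3] = rrr$srs
  rot[4] = rr$srsr
  rot[5] = r$srsrr
  rot[6] = $srsrrr
Sorted (with $ < everything):
  sorted[0] = $srsrrr  (last char: 'r')
  sorted[1] = r$srsrr  (last char: 'r')
  sorted[2] = rr$srsr  (last char: 'r')
  sorted[3] = rrr$srs  (last char: 's')
  sorted[4] = rsrrr$s  (last char: 's')
  sorted[5] = srrr$sr  (last char: 'r')
  sorted[6] = srsrrr$  (last char: '$')
Last column: rrrssr$
Original string S is at sorted index 6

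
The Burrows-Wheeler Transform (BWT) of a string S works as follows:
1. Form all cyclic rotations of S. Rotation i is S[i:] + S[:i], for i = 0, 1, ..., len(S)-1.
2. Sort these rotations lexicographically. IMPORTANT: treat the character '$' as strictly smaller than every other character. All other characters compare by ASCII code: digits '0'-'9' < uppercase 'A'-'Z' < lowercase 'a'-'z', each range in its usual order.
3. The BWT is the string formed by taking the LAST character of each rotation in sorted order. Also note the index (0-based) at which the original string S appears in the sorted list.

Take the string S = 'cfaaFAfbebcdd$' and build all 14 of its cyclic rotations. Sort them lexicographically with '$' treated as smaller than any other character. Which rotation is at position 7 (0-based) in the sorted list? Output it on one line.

Answer: cdd$cfaaFAfbeb

Derivation:
All 14 rotations (rotation i = S[i:]+S[:i]):
  rot[0] = cfaaFAfbebcdd$
  rot[1] = faaFAfbebcdd$c
  rot[2] = aaFAfbebcdd$cf
  rot[3] = aFAfbebcdd$cfa
  rot[4] = FAfbebcdd$cfaa
  rot[5] = Afbebcdd$cfaaF
  rot[6] = fbebcdd$cfaaFA
  rot[7] = bebcdd$cfaaFAf
  rot[8] = ebcdd$cfaaFAfb
  rot[9] = bcdd$cfaaFAfbe
  rot[10] = cdd$cfaaFAfbeb
  rot[11] = dd$cfaaFAfbebc
  rot[12] = d$cfaaFAfbebcd
  rot[13] = $cfaaFAfbebcdd
Sorted (with $ < everything):
  sorted[0] = $cfaaFAfbebcdd
  sorted[1] = Afbebcdd$cfaaF
  sorted[2] = FAfbebcdd$cfaa
  sorted[3] = aFAfbebcdd$cfa
  sorted[4] = aaFAfbebcdd$cf
  sorted[5] = bcdd$cfaaFAfbe
  sorted[6] = bebcdd$cfaaFAf
  sorted[7] = cdd$cfaaFAfbeb
  sorted[8] = cfaaFAfbebcdd$
  sorted[9] = d$cfaaFAfbebcd
  sorted[10] = dd$cfaaFAfbebc
  sorted[11] = ebcdd$cfaaFAfb
  sorted[12] = faaFAfbebcdd$c
  sorted[13] = fbebcdd$cfaaFA
sorted[7] = cdd$cfaaFAfbeb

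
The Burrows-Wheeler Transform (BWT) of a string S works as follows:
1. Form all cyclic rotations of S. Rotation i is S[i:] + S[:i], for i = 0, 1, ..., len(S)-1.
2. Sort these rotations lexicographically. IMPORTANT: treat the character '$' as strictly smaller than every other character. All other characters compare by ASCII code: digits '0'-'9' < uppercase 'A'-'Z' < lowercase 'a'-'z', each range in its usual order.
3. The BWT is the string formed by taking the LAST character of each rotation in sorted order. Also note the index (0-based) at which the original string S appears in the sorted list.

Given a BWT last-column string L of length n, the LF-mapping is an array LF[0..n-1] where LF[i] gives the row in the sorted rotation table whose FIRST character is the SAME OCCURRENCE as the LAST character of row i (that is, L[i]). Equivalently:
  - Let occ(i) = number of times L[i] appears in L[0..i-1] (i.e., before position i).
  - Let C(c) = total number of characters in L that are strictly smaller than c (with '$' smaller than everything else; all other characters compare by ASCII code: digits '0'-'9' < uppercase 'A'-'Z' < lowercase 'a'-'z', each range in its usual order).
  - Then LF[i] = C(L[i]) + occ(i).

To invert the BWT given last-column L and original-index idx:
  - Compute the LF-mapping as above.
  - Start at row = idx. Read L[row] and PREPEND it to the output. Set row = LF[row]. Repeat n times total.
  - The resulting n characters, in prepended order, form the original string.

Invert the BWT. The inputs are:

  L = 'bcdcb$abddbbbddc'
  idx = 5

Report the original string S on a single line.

Answer: bcdddcbbbdcabdb$

Derivation:
LF mapping: 2 8 11 9 3 0 1 4 12 13 5 6 7 14 15 10
Walk LF starting at row 5, prepending L[row]:
  step 1: row=5, L[5]='$', prepend. Next row=LF[5]=0
  step 2: row=0, L[0]='b', prepend. Next row=LF[0]=2
  step 3: row=2, L[2]='d', prepend. Next row=LF[2]=11
  step 4: row=11, L[11]='b', prepend. Next row=LF[11]=6
  step 5: row=6, L[6]='a', prepend. Next row=LF[6]=1
  step 6: row=1, L[1]='c', prepend. Next row=LF[1]=8
  step 7: row=8, L[8]='d', prepend. Next row=LF[8]=12
  step 8: row=12, L[12]='b', prepend. Next row=LF[12]=7
  step 9: row=7, L[7]='b', prepend. Next row=LF[7]=4
  step 10: row=4, L[4]='b', prepend. Next row=LF[4]=3
  step 11: row=3, L[3]='c', prepend. Next row=LF[3]=9
  step 12: row=9, L[9]='d', prepend. Next row=LF[9]=13
  step 13: row=13, L[13]='d', prepend. Next row=LF[13]=14
  step 14: row=14, L[14]='d', prepend. Next row=LF[14]=15
  step 15: row=15, L[15]='c', prepend. Next row=LF[15]=10
  step 16: row=10, L[10]='b', prepend. Next row=LF[10]=5
Reversed output: bcdddcbbbdcabdb$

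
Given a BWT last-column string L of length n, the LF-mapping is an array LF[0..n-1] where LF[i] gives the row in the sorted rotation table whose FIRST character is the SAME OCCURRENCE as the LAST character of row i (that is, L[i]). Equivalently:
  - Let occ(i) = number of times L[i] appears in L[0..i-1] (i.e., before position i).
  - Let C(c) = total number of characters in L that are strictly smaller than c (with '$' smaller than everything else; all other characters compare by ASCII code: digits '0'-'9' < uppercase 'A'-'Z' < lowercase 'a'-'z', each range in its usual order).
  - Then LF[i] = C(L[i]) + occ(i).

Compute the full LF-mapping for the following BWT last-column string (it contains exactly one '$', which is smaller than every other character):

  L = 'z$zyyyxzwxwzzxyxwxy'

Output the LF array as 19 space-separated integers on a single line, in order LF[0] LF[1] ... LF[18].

Char counts: '$':1, 'w':3, 'x':5, 'y':5, 'z':5
C (first-col start): C('$')=0, C('w')=1, C('x')=4, C('y')=9, C('z')=14
L[0]='z': occ=0, LF[0]=C('z')+0=14+0=14
L[1]='$': occ=0, LF[1]=C('$')+0=0+0=0
L[2]='z': occ=1, LF[2]=C('z')+1=14+1=15
L[3]='y': occ=0, LF[3]=C('y')+0=9+0=9
L[4]='y': occ=1, LF[4]=C('y')+1=9+1=10
L[5]='y': occ=2, LF[5]=C('y')+2=9+2=11
L[6]='x': occ=0, LF[6]=C('x')+0=4+0=4
L[7]='z': occ=2, LF[7]=C('z')+2=14+2=16
L[8]='w': occ=0, LF[8]=C('w')+0=1+0=1
L[9]='x': occ=1, LF[9]=C('x')+1=4+1=5
L[10]='w': occ=1, LF[10]=C('w')+1=1+1=2
L[11]='z': occ=3, LF[11]=C('z')+3=14+3=17
L[12]='z': occ=4, LF[12]=C('z')+4=14+4=18
L[13]='x': occ=2, LF[13]=C('x')+2=4+2=6
L[14]='y': occ=3, LF[14]=C('y')+3=9+3=12
L[15]='x': occ=3, LF[15]=C('x')+3=4+3=7
L[16]='w': occ=2, LF[16]=C('w')+2=1+2=3
L[17]='x': occ=4, LF[17]=C('x')+4=4+4=8
L[18]='y': occ=4, LF[18]=C('y')+4=9+4=13

Answer: 14 0 15 9 10 11 4 16 1 5 2 17 18 6 12 7 3 8 13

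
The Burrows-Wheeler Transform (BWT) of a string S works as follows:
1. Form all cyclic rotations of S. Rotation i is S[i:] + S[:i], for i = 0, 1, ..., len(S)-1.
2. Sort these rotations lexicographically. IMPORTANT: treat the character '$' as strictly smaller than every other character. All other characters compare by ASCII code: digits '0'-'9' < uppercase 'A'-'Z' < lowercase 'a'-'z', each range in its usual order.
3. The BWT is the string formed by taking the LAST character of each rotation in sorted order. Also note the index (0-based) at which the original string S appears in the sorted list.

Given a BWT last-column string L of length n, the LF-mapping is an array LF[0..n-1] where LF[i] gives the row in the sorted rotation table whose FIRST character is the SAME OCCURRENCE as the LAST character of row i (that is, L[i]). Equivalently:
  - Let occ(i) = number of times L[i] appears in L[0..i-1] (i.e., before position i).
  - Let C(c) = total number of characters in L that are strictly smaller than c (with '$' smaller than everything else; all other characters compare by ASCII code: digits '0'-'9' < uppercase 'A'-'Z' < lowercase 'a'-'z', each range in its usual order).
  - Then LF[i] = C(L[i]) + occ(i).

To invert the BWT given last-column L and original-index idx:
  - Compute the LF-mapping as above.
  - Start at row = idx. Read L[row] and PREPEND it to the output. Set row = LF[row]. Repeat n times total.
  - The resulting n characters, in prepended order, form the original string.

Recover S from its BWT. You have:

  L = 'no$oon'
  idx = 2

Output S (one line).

Answer: nooon$

Derivation:
LF mapping: 1 3 0 4 5 2
Walk LF starting at row 2, prepending L[row]:
  step 1: row=2, L[2]='$', prepend. Next row=LF[2]=0
  step 2: row=0, L[0]='n', prepend. Next row=LF[0]=1
  step 3: row=1, L[1]='o', prepend. Next row=LF[1]=3
  step 4: row=3, L[3]='o', prepend. Next row=LF[3]=4
  step 5: row=4, L[4]='o', prepend. Next row=LF[4]=5
  step 6: row=5, L[5]='n', prepend. Next row=LF[5]=2
Reversed output: nooon$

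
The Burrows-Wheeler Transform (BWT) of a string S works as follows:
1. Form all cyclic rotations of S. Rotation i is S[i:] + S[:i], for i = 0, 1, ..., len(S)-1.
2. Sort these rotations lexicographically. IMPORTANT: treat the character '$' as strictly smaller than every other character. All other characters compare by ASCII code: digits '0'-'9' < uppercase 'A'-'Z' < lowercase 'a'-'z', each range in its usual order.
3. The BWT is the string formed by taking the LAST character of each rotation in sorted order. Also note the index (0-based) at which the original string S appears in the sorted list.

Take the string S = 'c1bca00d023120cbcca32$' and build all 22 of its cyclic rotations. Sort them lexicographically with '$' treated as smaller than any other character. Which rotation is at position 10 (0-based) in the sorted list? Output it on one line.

All 22 rotations (rotation i = S[i:]+S[:i]):
  rot[0] = c1bca00d023120cbcca32$
  rot[1] = 1bca00d023120cbcca32$c
  rot[2] = bca00d023120cbcca32$c1
  rot[3] = ca00d023120cbcca32$c1b
  rot[4] = a00d023120cbcca32$c1bc
  rot[5] = 00d023120cbcca32$c1bca
  rot[6] = 0d023120cbcca32$c1bca0
  rot[7] = d023120cbcca32$c1bca00
  rot[8] = 023120cbcca32$c1bca00d
  rot[9] = 23120cbcca32$c1bca00d0
  rot[10] = 3120cbcca32$c1bca00d02
  rot[11] = 120cbcca32$c1bca00d023
  rot[12] = 20cbcca32$c1bca00d0231
  rot[13] = 0cbcca32$c1bca00d02312
  rot[14] = cbcca32$c1bca00d023120
  rot[15] = bcca32$c1bca00d023120c
  rot[16] = cca32$c1bca00d023120cb
  rot[17] = ca32$c1bca00d023120cbc
  rot[18] = a32$c1bca00d023120cbcc
  rot[19] = 32$c1bca00d023120cbcca
  rot[20] = 2$c1bca00d023120cbcca3
  rot[21] = $c1bca00d023120cbcca32
Sorted (with $ < everything):
  sorted[0] = $c1bca00d023120cbcca32
  sorted[1] = 00d023120cbcca32$c1bca
  sorted[2] = 023120cbcca32$c1bca00d
  sorted[3] = 0cbcca32$c1bca00d02312
  sorted[4] = 0d023120cbcca32$c1bca0
  sorted[5] = 120cbcca32$c1bca00d023
  sorted[6] = 1bca00d023120cbcca32$c
  sorted[7] = 2$c1bca00d023120cbcca3
  sorted[8] = 20cbcca32$c1bca00d0231
  sorted[9] = 23120cbcca32$c1bca00d0
  sorted[10] = 3120cbcca32$c1bca00d02
  sorted[11] = 32$c1bca00d023120cbcca
  sorted[12] = a00d023120cbcca32$c1bc
  sorted[13] = a32$c1bca00d023120cbcc
  sorted[14] = bca00d023120cbcca32$c1
  sorted[15] = bcca32$c1bca00d023120c
  sorted[16] = c1bca00d023120cbcca32$
  sorted[17] = ca00d023120cbcca32$c1b
  sorted[18] = ca32$c1bca00d023120cbc
  sorted[19] = cbcca32$c1bca00d023120
  sorted[20] = cca32$c1bca00d023120cb
  sorted[21] = d023120cbcca32$c1bca00
sorted[10] = 3120cbcca32$c1bca00d02

Answer: 3120cbcca32$c1bca00d02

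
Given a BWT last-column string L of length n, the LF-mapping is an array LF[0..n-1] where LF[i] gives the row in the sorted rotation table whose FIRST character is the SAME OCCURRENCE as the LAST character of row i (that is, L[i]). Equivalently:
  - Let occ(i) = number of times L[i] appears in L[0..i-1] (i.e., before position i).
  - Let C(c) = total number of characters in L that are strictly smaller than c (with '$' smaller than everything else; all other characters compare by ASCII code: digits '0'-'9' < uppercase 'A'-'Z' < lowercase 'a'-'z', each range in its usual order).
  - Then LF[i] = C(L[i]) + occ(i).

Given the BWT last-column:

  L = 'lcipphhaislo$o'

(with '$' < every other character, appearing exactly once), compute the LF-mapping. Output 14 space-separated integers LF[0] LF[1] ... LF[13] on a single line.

Char counts: '$':1, 'a':1, 'c':1, 'h':2, 'i':2, 'l':2, 'o':2, 'p':2, 's':1
C (first-col start): C('$')=0, C('a')=1, C('c')=2, C('h')=3, C('i')=5, C('l')=7, C('o')=9, C('p')=11, C('s')=13
L[0]='l': occ=0, LF[0]=C('l')+0=7+0=7
L[1]='c': occ=0, LF[1]=C('c')+0=2+0=2
L[2]='i': occ=0, LF[2]=C('i')+0=5+0=5
L[3]='p': occ=0, LF[3]=C('p')+0=11+0=11
L[4]='p': occ=1, LF[4]=C('p')+1=11+1=12
L[5]='h': occ=0, LF[5]=C('h')+0=3+0=3
L[6]='h': occ=1, LF[6]=C('h')+1=3+1=4
L[7]='a': occ=0, LF[7]=C('a')+0=1+0=1
L[8]='i': occ=1, LF[8]=C('i')+1=5+1=6
L[9]='s': occ=0, LF[9]=C('s')+0=13+0=13
L[10]='l': occ=1, LF[10]=C('l')+1=7+1=8
L[11]='o': occ=0, LF[11]=C('o')+0=9+0=9
L[12]='$': occ=0, LF[12]=C('$')+0=0+0=0
L[13]='o': occ=1, LF[13]=C('o')+1=9+1=10

Answer: 7 2 5 11 12 3 4 1 6 13 8 9 0 10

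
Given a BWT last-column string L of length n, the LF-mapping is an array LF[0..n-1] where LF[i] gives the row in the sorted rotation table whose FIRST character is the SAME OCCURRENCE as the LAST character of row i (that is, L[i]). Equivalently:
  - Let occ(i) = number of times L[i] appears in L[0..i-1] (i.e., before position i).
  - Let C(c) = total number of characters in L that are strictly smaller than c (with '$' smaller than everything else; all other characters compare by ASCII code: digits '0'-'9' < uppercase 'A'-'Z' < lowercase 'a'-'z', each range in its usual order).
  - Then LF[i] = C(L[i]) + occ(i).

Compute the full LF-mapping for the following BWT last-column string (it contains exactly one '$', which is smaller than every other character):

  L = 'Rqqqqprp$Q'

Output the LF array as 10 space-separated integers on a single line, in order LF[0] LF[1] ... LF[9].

Char counts: '$':1, 'Q':1, 'R':1, 'p':2, 'q':4, 'r':1
C (first-col start): C('$')=0, C('Q')=1, C('R')=2, C('p')=3, C('q')=5, C('r')=9
L[0]='R': occ=0, LF[0]=C('R')+0=2+0=2
L[1]='q': occ=0, LF[1]=C('q')+0=5+0=5
L[2]='q': occ=1, LF[2]=C('q')+1=5+1=6
L[3]='q': occ=2, LF[3]=C('q')+2=5+2=7
L[4]='q': occ=3, LF[4]=C('q')+3=5+3=8
L[5]='p': occ=0, LF[5]=C('p')+0=3+0=3
L[6]='r': occ=0, LF[6]=C('r')+0=9+0=9
L[7]='p': occ=1, LF[7]=C('p')+1=3+1=4
L[8]='$': occ=0, LF[8]=C('$')+0=0+0=0
L[9]='Q': occ=0, LF[9]=C('Q')+0=1+0=1

Answer: 2 5 6 7 8 3 9 4 0 1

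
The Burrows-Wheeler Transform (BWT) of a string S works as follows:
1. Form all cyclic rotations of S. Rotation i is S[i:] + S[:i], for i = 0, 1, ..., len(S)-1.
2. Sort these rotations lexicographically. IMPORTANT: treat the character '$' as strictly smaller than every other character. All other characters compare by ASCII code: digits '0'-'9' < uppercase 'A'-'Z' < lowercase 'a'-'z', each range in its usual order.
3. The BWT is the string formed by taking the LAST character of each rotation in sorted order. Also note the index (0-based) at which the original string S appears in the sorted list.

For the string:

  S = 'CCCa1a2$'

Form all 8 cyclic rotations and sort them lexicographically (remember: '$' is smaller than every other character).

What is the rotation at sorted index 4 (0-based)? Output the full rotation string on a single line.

All 8 rotations (rotation i = S[i:]+S[:i]):
  rot[0] = CCCa1a2$
  rot[1] = CCa1a2$C
  rot[2] = Ca1a2$CC
  rot[3] = a1a2$CCC
  rot[4] = 1a2$CCCa
  rot[5] = a2$CCCa1
  rot[6] = 2$CCCa1a
  rot[7] = $CCCa1a2
Sorted (with $ < everything):
  sorted[0] = $CCCa1a2
  sorted[1] = 1a2$CCCa
  sorted[2] = 2$CCCa1a
  sorted[3] = CCCa1a2$
  sorted[4] = CCa1a2$C
  sorted[5] = Ca1a2$CC
  sorted[6] = a1a2$CCC
  sorted[7] = a2$CCCa1
sorted[4] = CCa1a2$C

Answer: CCa1a2$C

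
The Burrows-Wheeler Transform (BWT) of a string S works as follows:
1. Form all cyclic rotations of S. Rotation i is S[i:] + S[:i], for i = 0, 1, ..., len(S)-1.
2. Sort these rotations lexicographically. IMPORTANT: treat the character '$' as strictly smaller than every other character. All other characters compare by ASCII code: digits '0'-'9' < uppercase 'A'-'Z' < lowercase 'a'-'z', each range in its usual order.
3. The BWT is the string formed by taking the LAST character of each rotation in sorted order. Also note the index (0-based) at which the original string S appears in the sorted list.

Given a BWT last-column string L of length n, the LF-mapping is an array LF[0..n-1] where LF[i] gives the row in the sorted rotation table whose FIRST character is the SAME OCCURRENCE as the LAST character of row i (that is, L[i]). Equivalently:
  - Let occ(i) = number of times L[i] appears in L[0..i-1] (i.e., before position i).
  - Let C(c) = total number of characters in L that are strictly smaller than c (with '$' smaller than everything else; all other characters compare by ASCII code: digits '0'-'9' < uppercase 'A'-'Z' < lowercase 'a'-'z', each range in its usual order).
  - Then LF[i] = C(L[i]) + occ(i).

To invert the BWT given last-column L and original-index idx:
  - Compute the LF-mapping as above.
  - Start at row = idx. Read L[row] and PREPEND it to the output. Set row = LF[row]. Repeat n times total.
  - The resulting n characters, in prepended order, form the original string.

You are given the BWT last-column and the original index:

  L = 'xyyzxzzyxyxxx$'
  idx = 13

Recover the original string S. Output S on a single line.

LF mapping: 1 7 8 11 2 12 13 9 3 10 4 5 6 0
Walk LF starting at row 13, prepending L[row]:
  step 1: row=13, L[13]='$', prepend. Next row=LF[13]=0
  step 2: row=0, L[0]='x', prepend. Next row=LF[0]=1
  step 3: row=1, L[1]='y', prepend. Next row=LF[1]=7
  step 4: row=7, L[7]='y', prepend. Next row=LF[7]=9
  step 5: row=9, L[9]='y', prepend. Next row=LF[9]=10
  step 6: row=10, L[10]='x', prepend. Next row=LF[10]=4
  step 7: row=4, L[4]='x', prepend. Next row=LF[4]=2
  step 8: row=2, L[2]='y', prepend. Next row=LF[2]=8
  step 9: row=8, L[8]='x', prepend. Next row=LF[8]=3
  step 10: row=3, L[3]='z', prepend. Next row=LF[3]=11
  step 11: row=11, L[11]='x', prepend. Next row=LF[11]=5
  step 12: row=5, L[5]='z', prepend. Next row=LF[5]=12
  step 13: row=12, L[12]='x', prepend. Next row=LF[12]=6
  step 14: row=6, L[6]='z', prepend. Next row=LF[6]=13
Reversed output: zxzxzxyxxyyyx$

Answer: zxzxzxyxxyyyx$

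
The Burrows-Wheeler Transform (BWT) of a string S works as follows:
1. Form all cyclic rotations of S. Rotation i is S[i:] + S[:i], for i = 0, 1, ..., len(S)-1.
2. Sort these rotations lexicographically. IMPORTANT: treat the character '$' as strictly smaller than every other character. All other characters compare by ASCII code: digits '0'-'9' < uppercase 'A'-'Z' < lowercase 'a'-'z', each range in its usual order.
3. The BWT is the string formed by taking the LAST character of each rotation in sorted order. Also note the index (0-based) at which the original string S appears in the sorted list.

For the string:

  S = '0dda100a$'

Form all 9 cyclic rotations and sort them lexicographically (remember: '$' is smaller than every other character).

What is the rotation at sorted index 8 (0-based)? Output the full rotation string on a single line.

All 9 rotations (rotation i = S[i:]+S[:i]):
  rot[0] = 0dda100a$
  rot[1] = dda100a$0
  rot[2] = da100a$0d
  rot[3] = a100a$0dd
  rot[4] = 100a$0dda
  rot[5] = 00a$0dda1
  rot[6] = 0a$0dda10
  rot[7] = a$0dda100
  rot[8] = $0dda100a
Sorted (with $ < everything):
  sorted[0] = $0dda100a
  sorted[1] = 00a$0dda1
  sorted[2] = 0a$0dda10
  sorted[3] = 0dda100a$
  sorted[4] = 100a$0dda
  sorted[5] = a$0dda100
  sorted[6] = a100a$0dd
  sorted[7] = da100a$0d
  sorted[8] = dda100a$0
sorted[8] = dda100a$0

Answer: dda100a$0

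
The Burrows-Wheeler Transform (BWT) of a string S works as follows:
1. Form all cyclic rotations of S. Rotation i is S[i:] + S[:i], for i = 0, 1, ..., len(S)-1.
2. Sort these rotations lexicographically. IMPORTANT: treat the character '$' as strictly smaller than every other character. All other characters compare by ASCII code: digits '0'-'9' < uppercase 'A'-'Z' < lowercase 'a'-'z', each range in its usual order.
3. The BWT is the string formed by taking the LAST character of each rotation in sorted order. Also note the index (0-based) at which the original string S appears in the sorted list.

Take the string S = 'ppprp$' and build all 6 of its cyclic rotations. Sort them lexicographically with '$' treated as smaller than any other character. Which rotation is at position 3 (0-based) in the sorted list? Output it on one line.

Answer: pprp$p

Derivation:
All 6 rotations (rotation i = S[i:]+S[:i]):
  rot[0] = ppprp$
  rot[1] = pprp$p
  rot[2] = prp$pp
  rot[3] = rp$ppp
  rot[4] = p$pppr
  rot[5] = $ppprp
Sorted (with $ < everything):
  sorted[0] = $ppprp
  sorted[1] = p$pppr
  sorted[2] = ppprp$
  sorted[3] = pprp$p
  sorted[4] = prp$pp
  sorted[5] = rp$ppp
sorted[3] = pprp$p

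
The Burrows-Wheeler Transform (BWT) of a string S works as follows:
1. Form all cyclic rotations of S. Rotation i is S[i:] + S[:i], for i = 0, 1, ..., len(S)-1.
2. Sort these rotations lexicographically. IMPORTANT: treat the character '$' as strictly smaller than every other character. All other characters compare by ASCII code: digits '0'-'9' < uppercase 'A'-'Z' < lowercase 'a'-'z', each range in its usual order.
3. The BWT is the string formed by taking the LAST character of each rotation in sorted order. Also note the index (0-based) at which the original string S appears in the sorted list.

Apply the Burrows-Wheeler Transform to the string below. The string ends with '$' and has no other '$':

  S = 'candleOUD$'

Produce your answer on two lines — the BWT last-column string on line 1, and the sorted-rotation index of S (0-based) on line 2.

All 10 rotations (rotation i = S[i:]+S[:i]):
  rot[0] = candleOUD$
  rot[1] = andleOUD$c
  rot[2] = ndleOUD$ca
  rot[3] = dleOUD$can
  rot[4] = leOUD$cand
  rot[5] = eOUD$candl
  rot[6] = OUD$candle
  rot[7] = UD$candleO
  rot[8] = D$candleOU
  rot[9] = $candleOUD
Sorted (with $ < everything):
  sorted[0] = $candleOUD  (last char: 'D')
  sorted[1] = D$candleOU  (last char: 'U')
  sorted[2] = OUD$candle  (last char: 'e')
  sorted[3] = UD$candleO  (last char: 'O')
  sorted[4] = andleOUD$c  (last char: 'c')
  sorted[5] = candleOUD$  (last char: '$')
  sorted[6] = dleOUD$can  (last char: 'n')
  sorted[7] = eOUD$candl  (last char: 'l')
  sorted[8] = leOUD$cand  (last char: 'd')
  sorted[9] = ndleOUD$ca  (last char: 'a')
Last column: DUeOc$nlda
Original string S is at sorted index 5

Answer: DUeOc$nlda
5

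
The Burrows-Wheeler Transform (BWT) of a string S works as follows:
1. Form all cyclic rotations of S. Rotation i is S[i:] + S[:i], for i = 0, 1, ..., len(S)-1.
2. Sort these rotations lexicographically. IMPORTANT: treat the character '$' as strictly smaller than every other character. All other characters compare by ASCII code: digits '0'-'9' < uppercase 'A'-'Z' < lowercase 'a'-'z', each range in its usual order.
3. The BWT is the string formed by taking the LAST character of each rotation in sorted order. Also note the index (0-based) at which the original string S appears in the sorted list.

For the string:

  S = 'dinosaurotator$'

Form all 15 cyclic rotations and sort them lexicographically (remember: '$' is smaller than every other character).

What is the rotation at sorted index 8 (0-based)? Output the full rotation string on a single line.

All 15 rotations (rotation i = S[i:]+S[:i]):
  rot[0] = dinosaurotator$
  rot[1] = inosaurotator$d
  rot[2] = nosaurotator$di
  rot[3] = osaurotator$din
  rot[4] = saurotator$dino
  rot[5] = aurotator$dinos
  rot[6] = urotator$dinosa
  rot[7] = rotator$dinosau
  rot[8] = otator$dinosaur
  rot[9] = tator$dinosauro
  rot[10] = ator$dinosaurot
  rot[11] = tor$dinosaurota
  rot[12] = or$dinosaurotat
  rot[13] = r$dinosaurotato
  rot[14] = $dinosaurotator
Sorted (with $ < everything):
  sorted[0] = $dinosaurotator
  sorted[1] = ator$dinosaurot
  sorted[2] = aurotator$dinos
  sorted[3] = dinosaurotator$
  sorted[4] = inosaurotator$d
  sorted[5] = nosaurotator$di
  sorted[6] = or$dinosaurotat
  sorted[7] = osaurotator$din
  sorted[8] = otator$dinosaur
  sorted[9] = r$dinosaurotato
  sorted[10] = rotator$dinosau
  sorted[11] = saurotator$dino
  sorted[12] = tator$dinosauro
  sorted[13] = tor$dinosaurota
  sorted[14] = urotator$dinosa
sorted[8] = otator$dinosaur

Answer: otator$dinosaur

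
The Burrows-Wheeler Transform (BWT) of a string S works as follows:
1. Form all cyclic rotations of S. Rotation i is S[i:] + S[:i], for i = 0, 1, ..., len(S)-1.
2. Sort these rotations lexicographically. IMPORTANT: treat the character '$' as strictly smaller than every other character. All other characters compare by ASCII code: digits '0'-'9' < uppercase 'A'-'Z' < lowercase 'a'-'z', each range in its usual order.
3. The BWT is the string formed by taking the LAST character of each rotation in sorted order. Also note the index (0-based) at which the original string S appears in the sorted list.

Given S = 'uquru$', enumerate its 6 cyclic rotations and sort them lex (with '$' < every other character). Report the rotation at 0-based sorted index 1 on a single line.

All 6 rotations (rotation i = S[i:]+S[:i]):
  rot[0] = uquru$
  rot[1] = quru$u
  rot[2] = uru$uq
  rot[3] = ru$uqu
  rot[4] = u$uqur
  rot[5] = $uquru
Sorted (with $ < everything):
  sorted[0] = $uquru
  sorted[1] = quru$u
  sorted[2] = ru$uqu
  sorted[3] = u$uqur
  sorted[4] = uquru$
  sorted[5] = uru$uq
sorted[1] = quru$u

Answer: quru$u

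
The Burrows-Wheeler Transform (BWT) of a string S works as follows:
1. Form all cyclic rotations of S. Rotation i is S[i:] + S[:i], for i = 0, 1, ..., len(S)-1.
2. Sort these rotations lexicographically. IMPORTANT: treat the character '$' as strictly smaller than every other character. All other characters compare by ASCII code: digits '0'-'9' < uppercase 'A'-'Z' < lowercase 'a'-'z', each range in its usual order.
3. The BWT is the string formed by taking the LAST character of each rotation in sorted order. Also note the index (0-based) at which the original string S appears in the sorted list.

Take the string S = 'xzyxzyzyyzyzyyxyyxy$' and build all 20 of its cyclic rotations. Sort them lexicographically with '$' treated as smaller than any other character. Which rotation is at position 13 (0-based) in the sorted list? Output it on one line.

Answer: yzyyzyzyyxyyxy$xzyxz

Derivation:
All 20 rotations (rotation i = S[i:]+S[:i]):
  rot[0] = xzyxzyzyyzyzyyxyyxy$
  rot[1] = zyxzyzyyzyzyyxyyxy$x
  rot[2] = yxzyzyyzyzyyxyyxy$xz
  rot[3] = xzyzyyzyzyyxyyxy$xzy
  rot[4] = zyzyyzyzyyxyyxy$xzyx
  rot[5] = yzyyzyzyyxyyxy$xzyxz
  rot[6] = zyyzyzyyxyyxy$xzyxzy
  rot[7] = yyzyzyyxyyxy$xzyxzyz
  rot[8] = yzyzyyxyyxy$xzyxzyzy
  rot[9] = zyzyyxyyxy$xzyxzyzyy
  rot[10] = yzyyxyyxy$xzyxzyzyyz
  rot[11] = zyyxyyxy$xzyxzyzyyzy
  rot[12] = yyxyyxy$xzyxzyzyyzyz
  rot[13] = yxyyxy$xzyxzyzyyzyzy
  rot[14] = xyyxy$xzyxzyzyyzyzyy
  rot[15] = yyxy$xzyxzyzyyzyzyyx
  rot[16] = yxy$xzyxzyzyyzyzyyxy
  rot[17] = xy$xzyxzyzyyzyzyyxyy
  rot[18] = y$xzyxzyzyyzyzyyxyyx
  rot[19] = $xzyxzyzyyzyzyyxyyxy
Sorted (with $ < everything):
  sorted[0] = $xzyxzyzyyzyzyyxyyxy
  sorted[1] = xy$xzyxzyzyyzyzyyxyy
  sorted[2] = xyyxy$xzyxzyzyyzyzyy
  sorted[3] = xzyxzyzyyzyzyyxyyxy$
  sorted[4] = xzyzyyzyzyyxyyxy$xzy
  sorted[5] = y$xzyxzyzyyzyzyyxyyx
  sorted[6] = yxy$xzyxzyzyyzyzyyxy
  sorted[7] = yxyyxy$xzyxzyzyyzyzy
  sorted[8] = yxzyzyyzyzyyxyyxy$xz
  sorted[9] = yyxy$xzyxzyzyyzyzyyx
  sorted[10] = yyxyyxy$xzyxzyzyyzyz
  sorted[11] = yyzyzyyxyyxy$xzyxzyz
  sorted[12] = yzyyxyyxy$xzyxzyzyyz
  sorted[13] = yzyyzyzyyxyyxy$xzyxz
  sorted[14] = yzyzyyxyyxy$xzyxzyzy
  sorted[15] = zyxzyzyyzyzyyxyyxy$x
  sorted[16] = zyyxyyxy$xzyxzyzyyzy
  sorted[17] = zyyzyzyyxyyxy$xzyxzy
  sorted[18] = zyzyyxyyxy$xzyxzyzyy
  sorted[19] = zyzyyzyzyyxyyxy$xzyx
sorted[13] = yzyyzyzyyxyyxy$xzyxz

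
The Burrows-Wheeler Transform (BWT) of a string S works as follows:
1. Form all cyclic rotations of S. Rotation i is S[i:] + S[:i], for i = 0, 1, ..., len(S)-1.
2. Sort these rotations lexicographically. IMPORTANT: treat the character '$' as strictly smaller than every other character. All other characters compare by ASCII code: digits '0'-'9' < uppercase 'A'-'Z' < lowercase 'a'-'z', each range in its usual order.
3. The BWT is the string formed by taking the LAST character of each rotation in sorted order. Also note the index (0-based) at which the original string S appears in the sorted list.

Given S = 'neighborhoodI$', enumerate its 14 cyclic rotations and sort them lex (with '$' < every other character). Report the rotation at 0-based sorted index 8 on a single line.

Answer: ighborhoodI$ne

Derivation:
All 14 rotations (rotation i = S[i:]+S[:i]):
  rot[0] = neighborhoodI$
  rot[1] = eighborhoodI$n
  rot[2] = ighborhoodI$ne
  rot[3] = ghborhoodI$nei
  rot[4] = hborhoodI$neig
  rot[5] = borhoodI$neigh
  rot[6] = orhoodI$neighb
  rot[7] = rhoodI$neighbo
  rot[8] = hoodI$neighbor
  rot[9] = oodI$neighborh
  rot[10] = odI$neighborho
  rot[11] = dI$neighborhoo
  rot[12] = I$neighborhood
  rot[13] = $neighborhoodI
Sorted (with $ < everything):
  sorted[0] = $neighborhoodI
  sorted[1] = I$neighborhood
  sorted[2] = borhoodI$neigh
  sorted[3] = dI$neighborhoo
  sorted[4] = eighborhoodI$n
  sorted[5] = ghborhoodI$nei
  sorted[6] = hborhoodI$neig
  sorted[7] = hoodI$neighbor
  sorted[8] = ighborhoodI$ne
  sorted[9] = neighborhoodI$
  sorted[10] = odI$neighborho
  sorted[11] = oodI$neighborh
  sorted[12] = orhoodI$neighb
  sorted[13] = rhoodI$neighbo
sorted[8] = ighborhoodI$ne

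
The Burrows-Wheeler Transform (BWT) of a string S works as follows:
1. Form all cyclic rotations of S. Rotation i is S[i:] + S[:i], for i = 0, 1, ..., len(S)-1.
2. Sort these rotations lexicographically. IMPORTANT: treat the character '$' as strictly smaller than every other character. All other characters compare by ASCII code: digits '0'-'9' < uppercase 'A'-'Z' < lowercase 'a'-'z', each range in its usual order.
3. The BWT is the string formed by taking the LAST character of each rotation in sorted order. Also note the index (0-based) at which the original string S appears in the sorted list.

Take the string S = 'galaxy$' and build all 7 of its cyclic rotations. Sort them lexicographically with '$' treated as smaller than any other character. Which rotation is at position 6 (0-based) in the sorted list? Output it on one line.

Answer: y$galax

Derivation:
All 7 rotations (rotation i = S[i:]+S[:i]):
  rot[0] = galaxy$
  rot[1] = alaxy$g
  rot[2] = laxy$ga
  rot[3] = axy$gal
  rot[4] = xy$gala
  rot[5] = y$galax
  rot[6] = $galaxy
Sorted (with $ < everything):
  sorted[0] = $galaxy
  sorted[1] = alaxy$g
  sorted[2] = axy$gal
  sorted[3] = galaxy$
  sorted[4] = laxy$ga
  sorted[5] = xy$gala
  sorted[6] = y$galax
sorted[6] = y$galax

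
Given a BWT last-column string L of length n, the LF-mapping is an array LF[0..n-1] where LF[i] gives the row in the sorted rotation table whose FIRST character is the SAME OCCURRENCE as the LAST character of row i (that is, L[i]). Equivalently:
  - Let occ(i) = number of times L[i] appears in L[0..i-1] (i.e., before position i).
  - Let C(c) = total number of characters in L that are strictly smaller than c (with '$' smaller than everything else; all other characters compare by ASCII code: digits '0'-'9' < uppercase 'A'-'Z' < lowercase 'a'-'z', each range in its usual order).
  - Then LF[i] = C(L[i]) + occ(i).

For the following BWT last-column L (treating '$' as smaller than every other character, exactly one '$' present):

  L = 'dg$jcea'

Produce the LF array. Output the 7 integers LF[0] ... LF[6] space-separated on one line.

Answer: 3 5 0 6 2 4 1

Derivation:
Char counts: '$':1, 'a':1, 'c':1, 'd':1, 'e':1, 'g':1, 'j':1
C (first-col start): C('$')=0, C('a')=1, C('c')=2, C('d')=3, C('e')=4, C('g')=5, C('j')=6
L[0]='d': occ=0, LF[0]=C('d')+0=3+0=3
L[1]='g': occ=0, LF[1]=C('g')+0=5+0=5
L[2]='$': occ=0, LF[2]=C('$')+0=0+0=0
L[3]='j': occ=0, LF[3]=C('j')+0=6+0=6
L[4]='c': occ=0, LF[4]=C('c')+0=2+0=2
L[5]='e': occ=0, LF[5]=C('e')+0=4+0=4
L[6]='a': occ=0, LF[6]=C('a')+0=1+0=1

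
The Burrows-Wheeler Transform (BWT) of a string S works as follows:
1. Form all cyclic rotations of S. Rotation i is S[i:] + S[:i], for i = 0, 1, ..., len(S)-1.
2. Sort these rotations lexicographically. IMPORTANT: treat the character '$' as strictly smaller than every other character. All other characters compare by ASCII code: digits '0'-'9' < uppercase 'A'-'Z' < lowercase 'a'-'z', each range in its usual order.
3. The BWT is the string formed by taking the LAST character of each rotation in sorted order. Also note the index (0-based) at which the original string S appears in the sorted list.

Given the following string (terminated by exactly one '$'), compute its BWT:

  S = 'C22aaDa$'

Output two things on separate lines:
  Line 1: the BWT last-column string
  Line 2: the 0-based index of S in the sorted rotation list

All 8 rotations (rotation i = S[i:]+S[:i]):
  rot[0] = C22aaDa$
  rot[1] = 22aaDa$C
  rot[2] = 2aaDa$C2
  rot[3] = aaDa$C22
  rot[4] = aDa$C22a
  rot[5] = Da$C22aa
  rot[6] = a$C22aaD
  rot[7] = $C22aaDa
Sorted (with $ < everything):
  sorted[0] = $C22aaDa  (last char: 'a')
  sorted[1] = 22aaDa$C  (last char: 'C')
  sorted[2] = 2aaDa$C2  (last char: '2')
  sorted[3] = C22aaDa$  (last char: '$')
  sorted[4] = Da$C22aa  (last char: 'a')
  sorted[5] = a$C22aaD  (last char: 'D')
  sorted[6] = aDa$C22a  (last char: 'a')
  sorted[7] = aaDa$C22  (last char: '2')
Last column: aC2$aDa2
Original string S is at sorted index 3

Answer: aC2$aDa2
3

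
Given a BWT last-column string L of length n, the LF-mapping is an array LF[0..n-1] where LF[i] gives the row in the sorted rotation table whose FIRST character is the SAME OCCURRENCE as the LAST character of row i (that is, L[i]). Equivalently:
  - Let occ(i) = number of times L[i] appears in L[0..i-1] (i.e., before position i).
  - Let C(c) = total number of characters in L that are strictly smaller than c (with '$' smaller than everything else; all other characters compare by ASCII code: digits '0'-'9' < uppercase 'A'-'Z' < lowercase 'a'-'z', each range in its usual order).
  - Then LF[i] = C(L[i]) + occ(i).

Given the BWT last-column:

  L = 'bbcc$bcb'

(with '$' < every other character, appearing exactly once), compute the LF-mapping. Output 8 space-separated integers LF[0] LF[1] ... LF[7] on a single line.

Char counts: '$':1, 'b':4, 'c':3
C (first-col start): C('$')=0, C('b')=1, C('c')=5
L[0]='b': occ=0, LF[0]=C('b')+0=1+0=1
L[1]='b': occ=1, LF[1]=C('b')+1=1+1=2
L[2]='c': occ=0, LF[2]=C('c')+0=5+0=5
L[3]='c': occ=1, LF[3]=C('c')+1=5+1=6
L[4]='$': occ=0, LF[4]=C('$')+0=0+0=0
L[5]='b': occ=2, LF[5]=C('b')+2=1+2=3
L[6]='c': occ=2, LF[6]=C('c')+2=5+2=7
L[7]='b': occ=3, LF[7]=C('b')+3=1+3=4

Answer: 1 2 5 6 0 3 7 4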